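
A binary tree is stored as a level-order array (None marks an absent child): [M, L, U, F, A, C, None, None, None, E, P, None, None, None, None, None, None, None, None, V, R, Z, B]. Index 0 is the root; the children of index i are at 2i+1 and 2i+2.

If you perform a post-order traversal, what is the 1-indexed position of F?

1

Post-order visits the left subtree, then the right subtree, then the node.
At M: go left to L.
  At L: go left to F.
    F is a leaf — visit F.
  At L: go right to A.
    At A: go left to E.
      At E: go left to V.
        V is a leaf — visit V.
      At E: go right to R.
        R is a leaf — visit R.
      Visit E.
    At A: go right to P.
      At P: go left to Z.
        Z is a leaf — visit Z.
      At P: go right to B.
        B is a leaf — visit B.
      Visit P.
    Visit A.
  Visit L.
At M: go right to U.
  At U: go left to C.
    C is a leaf — visit C.
  At U: no right child.
  Visit U.
Visit M.
Full post-order sequence: F, V, R, E, Z, B, P, A, L, C, U, M.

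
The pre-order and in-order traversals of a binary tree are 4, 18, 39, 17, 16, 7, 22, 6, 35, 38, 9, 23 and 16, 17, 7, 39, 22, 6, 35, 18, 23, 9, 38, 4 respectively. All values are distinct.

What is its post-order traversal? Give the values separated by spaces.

16 7 17 35 6 22 39 23 9 38 18 4

The first element of pre-order is the root; it splits in-order into left and right subtrees.
Root 4: left subtree has 11 nodes {16, 17, 7, 39, 22, 6, 35, 18, 23, 9, 38}, right has 0 { }.
  Root 18: left subtree has 7 nodes {16, 17, 7, 39, 22, 6, 35}, right has 3 {23, 9, 38}.
    Root 39: left subtree has 3 nodes {16, 17, 7}, right has 3 {22, 6, 35}.
      Root 17: left subtree has 1 node {16}, right has 1 {7}.
      Root 22: left subtree has 0 nodes { }, right has 2 {6, 35}.
        Root 6: left subtree has 0 nodes { }, right has 1 {35}.
    Root 38: left subtree has 2 nodes {23, 9}, right has 0 { }.
      Root 9: left subtree has 1 node {23}, right has 0 { }.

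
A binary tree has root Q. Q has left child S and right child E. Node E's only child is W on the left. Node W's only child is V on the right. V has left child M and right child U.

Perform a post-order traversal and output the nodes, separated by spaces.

S M U V W E Q

Post-order visits the left subtree, then the right subtree, then the node.
At Q: go left to S.
  S is a leaf — visit S.
At Q: go right to E.
  At E: go left to W.
    At W: no left child.
    At W: go right to V.
      At V: go left to M.
        M is a leaf — visit M.
      At V: go right to U.
        U is a leaf — visit U.
      Visit V.
    Visit W.
  At E: no right child.
  Visit E.
Visit Q.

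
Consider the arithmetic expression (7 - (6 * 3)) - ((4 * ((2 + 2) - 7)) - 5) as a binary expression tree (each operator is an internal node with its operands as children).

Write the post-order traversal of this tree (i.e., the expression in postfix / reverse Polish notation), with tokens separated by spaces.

7 6 3 * - 4 2 2 + 7 - * 5 - -

Post-order on an expression tree gives postfix notation: for each operator, emit left operand, right operand, then the operator.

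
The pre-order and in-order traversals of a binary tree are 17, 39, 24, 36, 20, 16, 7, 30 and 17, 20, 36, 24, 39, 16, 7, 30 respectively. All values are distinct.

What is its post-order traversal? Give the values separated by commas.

20, 36, 24, 30, 7, 16, 39, 17

The first element of pre-order is the root; it splits in-order into left and right subtrees.
Root 17: left subtree has 0 nodes { }, right has 7 {20, 36, 24, 39, 16, 7, 30}.
  Root 39: left subtree has 3 nodes {20, 36, 24}, right has 3 {16, 7, 30}.
    Root 24: left subtree has 2 nodes {20, 36}, right has 0 { }.
      Root 36: left subtree has 1 node {20}, right has 0 { }.
    Root 16: left subtree has 0 nodes { }, right has 2 {7, 30}.
      Root 7: left subtree has 0 nodes { }, right has 1 {30}.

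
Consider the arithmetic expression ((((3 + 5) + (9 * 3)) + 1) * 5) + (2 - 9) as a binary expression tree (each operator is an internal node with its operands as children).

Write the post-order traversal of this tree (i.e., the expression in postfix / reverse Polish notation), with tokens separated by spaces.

Post-order on an expression tree gives postfix notation: for each operator, emit left operand, right operand, then the operator.

3 5 + 9 3 * + 1 + 5 * 2 9 - +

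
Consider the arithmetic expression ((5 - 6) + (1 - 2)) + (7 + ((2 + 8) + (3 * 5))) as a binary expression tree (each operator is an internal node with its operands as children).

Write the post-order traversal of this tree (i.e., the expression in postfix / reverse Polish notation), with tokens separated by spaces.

Post-order on an expression tree gives postfix notation: for each operator, emit left operand, right operand, then the operator.

5 6 - 1 2 - + 7 2 8 + 3 5 * + + +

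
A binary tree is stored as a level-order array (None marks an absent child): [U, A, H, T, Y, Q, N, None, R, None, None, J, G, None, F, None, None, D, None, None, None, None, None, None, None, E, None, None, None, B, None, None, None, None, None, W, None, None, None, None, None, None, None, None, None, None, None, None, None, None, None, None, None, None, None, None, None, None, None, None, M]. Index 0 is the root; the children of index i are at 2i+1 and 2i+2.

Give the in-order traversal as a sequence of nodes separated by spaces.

T W D R A Y U J Q E G H N B M F

In-order visits the left subtree, then the node, then the right subtree.
At U: go left to A.
  At A: go left to T.
    At T: no left child.
    Visit T.
    At T: go right to R.
      At R: go left to D.
        At D: go left to W.
          W is a leaf — visit W.
        Visit D.
        At D: no right child.
      Visit R.
      At R: no right child.
  Visit A.
  At A: go right to Y.
    Y is a leaf — visit Y.
Visit U.
At U: go right to H.
  At H: go left to Q.
    At Q: go left to J.
      J is a leaf — visit J.
    Visit Q.
    At Q: go right to G.
      At G: go left to E.
        E is a leaf — visit E.
      Visit G.
      At G: no right child.
  Visit H.
  At H: go right to N.
    At N: no left child.
    Visit N.
    At N: go right to F.
      At F: go left to B.
        At B: no left child.
        Visit B.
        At B: go right to M.
          M is a leaf — visit M.
      Visit F.
      At F: no right child.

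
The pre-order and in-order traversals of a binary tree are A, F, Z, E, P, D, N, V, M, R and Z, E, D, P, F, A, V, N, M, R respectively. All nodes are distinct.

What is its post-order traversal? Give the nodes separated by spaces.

D P E Z F V R M N A

The first element of pre-order is the root; it splits in-order into left and right subtrees.
Root A: left subtree has 5 nodes {Z, E, D, P, F}, right has 4 {V, N, M, R}.
  Root F: left subtree has 4 nodes {Z, E, D, P}, right has 0 { }.
    Root Z: left subtree has 0 nodes { }, right has 3 {E, D, P}.
      Root E: left subtree has 0 nodes { }, right has 2 {D, P}.
        Root P: left subtree has 1 node {D}, right has 0 { }.
  Root N: left subtree has 1 node {V}, right has 2 {M, R}.
    Root M: left subtree has 0 nodes { }, right has 1 {R}.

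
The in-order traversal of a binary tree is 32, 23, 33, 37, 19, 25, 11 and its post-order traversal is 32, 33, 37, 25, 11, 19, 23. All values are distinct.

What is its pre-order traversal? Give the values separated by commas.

The last element of post-order is the root; it splits in-order into left and right subtrees.
Root 23: left subtree has 1 node {32}, right has 5 {33, 37, 19, 25, 11}.
  Root 19: left subtree has 2 nodes {33, 37}, right has 2 {25, 11}.
    Root 37: left subtree has 1 node {33}, right has 0 { }.
    Root 11: left subtree has 1 node {25}, right has 0 { }.

23, 32, 19, 37, 33, 11, 25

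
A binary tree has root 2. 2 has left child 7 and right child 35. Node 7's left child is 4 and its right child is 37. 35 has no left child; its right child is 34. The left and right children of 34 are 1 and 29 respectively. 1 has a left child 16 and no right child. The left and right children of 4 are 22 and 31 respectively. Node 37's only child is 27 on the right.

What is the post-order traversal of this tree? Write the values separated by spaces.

Post-order visits the left subtree, then the right subtree, then the node.
At 2: go left to 7.
  At 7: go left to 4.
    At 4: go left to 22.
      22 is a leaf — visit 22.
    At 4: go right to 31.
      31 is a leaf — visit 31.
    Visit 4.
  At 7: go right to 37.
    At 37: no left child.
    At 37: go right to 27.
      27 is a leaf — visit 27.
    Visit 37.
  Visit 7.
At 2: go right to 35.
  At 35: no left child.
  At 35: go right to 34.
    At 34: go left to 1.
      At 1: go left to 16.
        16 is a leaf — visit 16.
      At 1: no right child.
      Visit 1.
    At 34: go right to 29.
      29 is a leaf — visit 29.
    Visit 34.
  Visit 35.
Visit 2.

22 31 4 27 37 7 16 1 29 34 35 2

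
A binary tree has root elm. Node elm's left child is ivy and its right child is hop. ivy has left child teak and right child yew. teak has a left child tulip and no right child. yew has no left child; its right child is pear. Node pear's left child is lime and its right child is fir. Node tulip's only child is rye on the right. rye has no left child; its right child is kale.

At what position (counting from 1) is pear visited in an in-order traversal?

8

In-order visits the left subtree, then the node, then the right subtree.
At elm: go left to ivy.
  At ivy: go left to teak.
    At teak: go left to tulip.
      At tulip: no left child.
      Visit tulip.
      At tulip: go right to rye.
        At rye: no left child.
        Visit rye.
        At rye: go right to kale.
          kale is a leaf — visit kale.
    Visit teak.
    At teak: no right child.
  Visit ivy.
  At ivy: go right to yew.
    At yew: no left child.
    Visit yew.
    At yew: go right to pear.
      At pear: go left to lime.
        lime is a leaf — visit lime.
      Visit pear.
      At pear: go right to fir.
        fir is a leaf — visit fir.
Visit elm.
At elm: go right to hop.
  hop is a leaf — visit hop.
Full in-order sequence: tulip, rye, kale, teak, ivy, yew, lime, pear, fir, elm, hop.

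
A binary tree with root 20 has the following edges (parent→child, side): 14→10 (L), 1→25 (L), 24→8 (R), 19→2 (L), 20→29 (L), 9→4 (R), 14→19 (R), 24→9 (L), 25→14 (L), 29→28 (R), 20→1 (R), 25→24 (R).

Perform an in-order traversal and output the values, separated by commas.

In-order visits the left subtree, then the node, then the right subtree.
At 20: go left to 29.
  At 29: no left child.
  Visit 29.
  At 29: go right to 28.
    28 is a leaf — visit 28.
Visit 20.
At 20: go right to 1.
  At 1: go left to 25.
    At 25: go left to 14.
      At 14: go left to 10.
        10 is a leaf — visit 10.
      Visit 14.
      At 14: go right to 19.
        At 19: go left to 2.
          2 is a leaf — visit 2.
        Visit 19.
        At 19: no right child.
    Visit 25.
    At 25: go right to 24.
      At 24: go left to 9.
        At 9: no left child.
        Visit 9.
        At 9: go right to 4.
          4 is a leaf — visit 4.
      Visit 24.
      At 24: go right to 8.
        8 is a leaf — visit 8.
  Visit 1.
  At 1: no right child.

29, 28, 20, 10, 14, 2, 19, 25, 9, 4, 24, 8, 1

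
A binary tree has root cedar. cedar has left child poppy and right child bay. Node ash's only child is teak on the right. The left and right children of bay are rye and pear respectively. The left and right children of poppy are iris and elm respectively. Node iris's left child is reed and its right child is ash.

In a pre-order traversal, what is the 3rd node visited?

Pre-order visits the node, then its left subtree, then its right subtree.
Visit cedar.
At cedar: go left to poppy.
  Visit poppy.
  At poppy: go left to iris.
    Visit iris.
    At iris: go left to reed.
      reed is a leaf — visit reed.
    At iris: go right to ash.
      Visit ash.
      At ash: no left child.
      At ash: go right to teak.
        teak is a leaf — visit teak.
  At poppy: go right to elm.
    elm is a leaf — visit elm.
At cedar: go right to bay.
  Visit bay.
  At bay: go left to rye.
    rye is a leaf — visit rye.
  At bay: go right to pear.
    pear is a leaf — visit pear.
Full pre-order sequence: cedar, poppy, iris, reed, ash, teak, elm, bay, rye, pear.

iris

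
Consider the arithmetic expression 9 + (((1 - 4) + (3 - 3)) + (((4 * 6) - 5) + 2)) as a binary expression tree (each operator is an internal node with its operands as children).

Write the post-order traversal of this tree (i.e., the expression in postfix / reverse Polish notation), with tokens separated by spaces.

9 1 4 - 3 3 - + 4 6 * 5 - 2 + + +

Post-order on an expression tree gives postfix notation: for each operator, emit left operand, right operand, then the operator.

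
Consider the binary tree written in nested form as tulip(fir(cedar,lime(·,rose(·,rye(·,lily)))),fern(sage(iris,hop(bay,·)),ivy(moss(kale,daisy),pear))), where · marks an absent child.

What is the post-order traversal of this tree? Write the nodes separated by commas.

cedar, lily, rye, rose, lime, fir, iris, bay, hop, sage, kale, daisy, moss, pear, ivy, fern, tulip

Post-order visits the left subtree, then the right subtree, then the node.
At tulip: go left to fir.
  At fir: go left to cedar.
    cedar is a leaf — visit cedar.
  At fir: go right to lime.
    At lime: no left child.
    At lime: go right to rose.
      At rose: no left child.
      At rose: go right to rye.
        At rye: no left child.
        At rye: go right to lily.
          lily is a leaf — visit lily.
        Visit rye.
      Visit rose.
    Visit lime.
  Visit fir.
At tulip: go right to fern.
  At fern: go left to sage.
    At sage: go left to iris.
      iris is a leaf — visit iris.
    At sage: go right to hop.
      At hop: go left to bay.
        bay is a leaf — visit bay.
      At hop: no right child.
      Visit hop.
    Visit sage.
  At fern: go right to ivy.
    At ivy: go left to moss.
      At moss: go left to kale.
        kale is a leaf — visit kale.
      At moss: go right to daisy.
        daisy is a leaf — visit daisy.
      Visit moss.
    At ivy: go right to pear.
      pear is a leaf — visit pear.
    Visit ivy.
  Visit fern.
Visit tulip.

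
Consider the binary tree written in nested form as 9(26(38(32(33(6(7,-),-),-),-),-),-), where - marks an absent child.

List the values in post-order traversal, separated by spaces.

Post-order visits the left subtree, then the right subtree, then the node.
At 9: go left to 26.
  At 26: go left to 38.
    At 38: go left to 32.
      At 32: go left to 33.
        At 33: go left to 6.
          At 6: go left to 7.
            7 is a leaf — visit 7.
          At 6: no right child.
          Visit 6.
        At 33: no right child.
        Visit 33.
      At 32: no right child.
      Visit 32.
    At 38: no right child.
    Visit 38.
  At 26: no right child.
  Visit 26.
At 9: no right child.
Visit 9.

7 6 33 32 38 26 9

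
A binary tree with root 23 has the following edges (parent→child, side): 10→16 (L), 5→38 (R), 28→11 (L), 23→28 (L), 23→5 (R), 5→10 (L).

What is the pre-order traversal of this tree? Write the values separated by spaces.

23 28 11 5 10 16 38

Pre-order visits the node, then its left subtree, then its right subtree.
Visit 23.
At 23: go left to 28.
  Visit 28.
  At 28: go left to 11.
    11 is a leaf — visit 11.
  At 28: no right child.
At 23: go right to 5.
  Visit 5.
  At 5: go left to 10.
    Visit 10.
    At 10: go left to 16.
      16 is a leaf — visit 16.
    At 10: no right child.
  At 5: go right to 38.
    38 is a leaf — visit 38.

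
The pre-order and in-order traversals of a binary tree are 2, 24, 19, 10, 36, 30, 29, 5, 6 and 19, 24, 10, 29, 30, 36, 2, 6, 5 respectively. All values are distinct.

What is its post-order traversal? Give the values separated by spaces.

19 29 30 36 10 24 6 5 2

The first element of pre-order is the root; it splits in-order into left and right subtrees.
Root 2: left subtree has 6 nodes {19, 24, 10, 29, 30, 36}, right has 2 {6, 5}.
  Root 24: left subtree has 1 node {19}, right has 4 {10, 29, 30, 36}.
    Root 10: left subtree has 0 nodes { }, right has 3 {29, 30, 36}.
      Root 36: left subtree has 2 nodes {29, 30}, right has 0 { }.
        Root 30: left subtree has 1 node {29}, right has 0 { }.
  Root 5: left subtree has 1 node {6}, right has 0 { }.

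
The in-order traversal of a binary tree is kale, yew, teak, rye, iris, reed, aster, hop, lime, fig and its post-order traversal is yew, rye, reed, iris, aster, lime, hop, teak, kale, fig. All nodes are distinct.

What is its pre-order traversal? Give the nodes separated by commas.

The last element of post-order is the root; it splits in-order into left and right subtrees.
Root fig: left subtree has 9 nodes {kale, yew, teak, rye, iris, reed, aster, hop, lime}, right has 0 { }.
  Root kale: left subtree has 0 nodes { }, right has 8 {yew, teak, rye, iris, reed, aster, hop, lime}.
    Root teak: left subtree has 1 node {yew}, right has 6 {rye, iris, reed, aster, hop, lime}.
      Root hop: left subtree has 4 nodes {rye, iris, reed, aster}, right has 1 {lime}.
        Root aster: left subtree has 3 nodes {rye, iris, reed}, right has 0 { }.
          Root iris: left subtree has 1 node {rye}, right has 1 {reed}.

fig, kale, teak, yew, hop, aster, iris, rye, reed, lime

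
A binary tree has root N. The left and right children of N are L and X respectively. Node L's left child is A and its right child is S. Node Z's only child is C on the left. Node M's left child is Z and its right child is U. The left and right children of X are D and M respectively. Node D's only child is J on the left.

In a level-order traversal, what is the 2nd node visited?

Level-order visits nodes level by level from the root, left to right within each level.
Level 0: N
Level 1: L, X
Level 2: A, S, D, M
Level 3: J, Z, U
Level 4: C
Full level-order sequence: N, L, X, A, S, D, M, J, Z, U, C.

L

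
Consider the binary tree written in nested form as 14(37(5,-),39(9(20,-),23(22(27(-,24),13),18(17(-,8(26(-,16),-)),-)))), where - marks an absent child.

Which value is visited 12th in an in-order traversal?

In-order visits the left subtree, then the node, then the right subtree.
At 14: go left to 37.
  At 37: go left to 5.
    5 is a leaf — visit 5.
  Visit 37.
  At 37: no right child.
Visit 14.
At 14: go right to 39.
  At 39: go left to 9.
    At 9: go left to 20.
      20 is a leaf — visit 20.
    Visit 9.
    At 9: no right child.
  Visit 39.
  At 39: go right to 23.
    At 23: go left to 22.
      At 22: go left to 27.
        At 27: no left child.
        Visit 27.
        At 27: go right to 24.
          24 is a leaf — visit 24.
      Visit 22.
      At 22: go right to 13.
        13 is a leaf — visit 13.
    Visit 23.
    At 23: go right to 18.
      At 18: go left to 17.
        At 17: no left child.
        Visit 17.
        At 17: go right to 8.
          At 8: go left to 26.
            At 26: no left child.
            Visit 26.
            At 26: go right to 16.
              16 is a leaf — visit 16.
          Visit 8.
          At 8: no right child.
      Visit 18.
      At 18: no right child.
Full in-order sequence: 5, 37, 14, 20, 9, 39, 27, 24, 22, 13, 23, 17, 26, 16, 8, 18.

17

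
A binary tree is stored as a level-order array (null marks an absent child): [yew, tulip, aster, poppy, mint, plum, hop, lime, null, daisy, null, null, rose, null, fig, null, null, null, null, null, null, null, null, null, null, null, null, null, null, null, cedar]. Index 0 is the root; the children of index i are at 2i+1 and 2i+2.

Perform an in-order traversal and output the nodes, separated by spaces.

lime poppy tulip daisy mint yew plum rose aster hop fig cedar

In-order visits the left subtree, then the node, then the right subtree.
At yew: go left to tulip.
  At tulip: go left to poppy.
    At poppy: go left to lime.
      lime is a leaf — visit lime.
    Visit poppy.
    At poppy: no right child.
  Visit tulip.
  At tulip: go right to mint.
    At mint: go left to daisy.
      daisy is a leaf — visit daisy.
    Visit mint.
    At mint: no right child.
Visit yew.
At yew: go right to aster.
  At aster: go left to plum.
    At plum: no left child.
    Visit plum.
    At plum: go right to rose.
      rose is a leaf — visit rose.
  Visit aster.
  At aster: go right to hop.
    At hop: no left child.
    Visit hop.
    At hop: go right to fig.
      At fig: no left child.
      Visit fig.
      At fig: go right to cedar.
        cedar is a leaf — visit cedar.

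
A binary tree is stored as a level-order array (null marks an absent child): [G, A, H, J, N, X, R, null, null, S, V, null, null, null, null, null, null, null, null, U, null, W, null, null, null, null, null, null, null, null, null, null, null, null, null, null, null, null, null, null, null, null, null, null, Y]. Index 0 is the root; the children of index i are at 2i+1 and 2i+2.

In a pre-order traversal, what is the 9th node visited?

Y

Pre-order visits the node, then its left subtree, then its right subtree.
Visit G.
At G: go left to A.
  Visit A.
  At A: go left to J.
    J is a leaf — visit J.
  At A: go right to N.
    Visit N.
    At N: go left to S.
      Visit S.
      At S: go left to U.
        U is a leaf — visit U.
      At S: no right child.
    At N: go right to V.
      Visit V.
      At V: go left to W.
        Visit W.
        At W: no left child.
        At W: go right to Y.
          Y is a leaf — visit Y.
      At V: no right child.
At G: go right to H.
  Visit H.
  At H: go left to X.
    X is a leaf — visit X.
  At H: go right to R.
    R is a leaf — visit R.
Full pre-order sequence: G, A, J, N, S, U, V, W, Y, H, X, R.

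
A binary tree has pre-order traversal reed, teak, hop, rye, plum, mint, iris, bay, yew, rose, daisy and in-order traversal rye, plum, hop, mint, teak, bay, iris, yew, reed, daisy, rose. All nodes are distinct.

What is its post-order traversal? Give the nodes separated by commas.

The first element of pre-order is the root; it splits in-order into left and right subtrees.
Root reed: left subtree has 8 nodes {rye, plum, hop, mint, teak, bay, iris, yew}, right has 2 {daisy, rose}.
  Root teak: left subtree has 4 nodes {rye, plum, hop, mint}, right has 3 {bay, iris, yew}.
    Root hop: left subtree has 2 nodes {rye, plum}, right has 1 {mint}.
      Root rye: left subtree has 0 nodes { }, right has 1 {plum}.
    Root iris: left subtree has 1 node {bay}, right has 1 {yew}.
  Root rose: left subtree has 1 node {daisy}, right has 0 { }.

plum, rye, mint, hop, bay, yew, iris, teak, daisy, rose, reed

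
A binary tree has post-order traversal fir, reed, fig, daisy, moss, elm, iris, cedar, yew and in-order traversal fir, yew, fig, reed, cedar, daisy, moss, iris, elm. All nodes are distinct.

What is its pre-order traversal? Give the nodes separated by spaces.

The last element of post-order is the root; it splits in-order into left and right subtrees.
Root yew: left subtree has 1 node {fir}, right has 7 {fig, reed, cedar, daisy, moss, iris, elm}.
  Root cedar: left subtree has 2 nodes {fig, reed}, right has 4 {daisy, moss, iris, elm}.
    Root fig: left subtree has 0 nodes { }, right has 1 {reed}.
    Root iris: left subtree has 2 nodes {daisy, moss}, right has 1 {elm}.
      Root moss: left subtree has 1 node {daisy}, right has 0 { }.

yew fir cedar fig reed iris moss daisy elm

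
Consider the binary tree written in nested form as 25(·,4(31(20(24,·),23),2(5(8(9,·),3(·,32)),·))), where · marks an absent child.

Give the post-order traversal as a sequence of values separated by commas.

Post-order visits the left subtree, then the right subtree, then the node.
At 25: no left child.
At 25: go right to 4.
  At 4: go left to 31.
    At 31: go left to 20.
      At 20: go left to 24.
        24 is a leaf — visit 24.
      At 20: no right child.
      Visit 20.
    At 31: go right to 23.
      23 is a leaf — visit 23.
    Visit 31.
  At 4: go right to 2.
    At 2: go left to 5.
      At 5: go left to 8.
        At 8: go left to 9.
          9 is a leaf — visit 9.
        At 8: no right child.
        Visit 8.
      At 5: go right to 3.
        At 3: no left child.
        At 3: go right to 32.
          32 is a leaf — visit 32.
        Visit 3.
      Visit 5.
    At 2: no right child.
    Visit 2.
  Visit 4.
Visit 25.

24, 20, 23, 31, 9, 8, 32, 3, 5, 2, 4, 25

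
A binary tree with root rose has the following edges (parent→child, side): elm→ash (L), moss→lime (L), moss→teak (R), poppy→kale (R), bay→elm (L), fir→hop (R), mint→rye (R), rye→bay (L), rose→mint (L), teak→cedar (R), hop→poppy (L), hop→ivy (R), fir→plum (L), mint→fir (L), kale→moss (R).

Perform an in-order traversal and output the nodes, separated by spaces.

plum fir poppy kale lime moss teak cedar hop ivy mint ash elm bay rye rose

In-order visits the left subtree, then the node, then the right subtree.
At rose: go left to mint.
  At mint: go left to fir.
    At fir: go left to plum.
      plum is a leaf — visit plum.
    Visit fir.
    At fir: go right to hop.
      At hop: go left to poppy.
        At poppy: no left child.
        Visit poppy.
        At poppy: go right to kale.
          At kale: no left child.
          Visit kale.
          At kale: go right to moss.
            At moss: go left to lime.
              lime is a leaf — visit lime.
            Visit moss.
            At moss: go right to teak.
              At teak: no left child.
              Visit teak.
              At teak: go right to cedar.
                cedar is a leaf — visit cedar.
      Visit hop.
      At hop: go right to ivy.
        ivy is a leaf — visit ivy.
  Visit mint.
  At mint: go right to rye.
    At rye: go left to bay.
      At bay: go left to elm.
        At elm: go left to ash.
          ash is a leaf — visit ash.
        Visit elm.
        At elm: no right child.
      Visit bay.
      At bay: no right child.
    Visit rye.
    At rye: no right child.
Visit rose.
At rose: no right child.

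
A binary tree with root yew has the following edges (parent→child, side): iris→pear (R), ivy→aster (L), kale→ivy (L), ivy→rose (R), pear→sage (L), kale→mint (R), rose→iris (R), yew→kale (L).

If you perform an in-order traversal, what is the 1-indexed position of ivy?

2

In-order visits the left subtree, then the node, then the right subtree.
At yew: go left to kale.
  At kale: go left to ivy.
    At ivy: go left to aster.
      aster is a leaf — visit aster.
    Visit ivy.
    At ivy: go right to rose.
      At rose: no left child.
      Visit rose.
      At rose: go right to iris.
        At iris: no left child.
        Visit iris.
        At iris: go right to pear.
          At pear: go left to sage.
            sage is a leaf — visit sage.
          Visit pear.
          At pear: no right child.
  Visit kale.
  At kale: go right to mint.
    mint is a leaf — visit mint.
Visit yew.
At yew: no right child.
Full in-order sequence: aster, ivy, rose, iris, sage, pear, kale, mint, yew.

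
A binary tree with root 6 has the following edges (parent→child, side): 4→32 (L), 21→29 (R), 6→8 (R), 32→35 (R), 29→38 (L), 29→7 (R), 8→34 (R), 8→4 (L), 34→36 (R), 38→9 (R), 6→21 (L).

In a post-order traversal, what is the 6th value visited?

Post-order visits the left subtree, then the right subtree, then the node.
At 6: go left to 21.
  At 21: no left child.
  At 21: go right to 29.
    At 29: go left to 38.
      At 38: no left child.
      At 38: go right to 9.
        9 is a leaf — visit 9.
      Visit 38.
    At 29: go right to 7.
      7 is a leaf — visit 7.
    Visit 29.
  Visit 21.
At 6: go right to 8.
  At 8: go left to 4.
    At 4: go left to 32.
      At 32: no left child.
      At 32: go right to 35.
        35 is a leaf — visit 35.
      Visit 32.
    At 4: no right child.
    Visit 4.
  At 8: go right to 34.
    At 34: no left child.
    At 34: go right to 36.
      36 is a leaf — visit 36.
    Visit 34.
  Visit 8.
Visit 6.
Full post-order sequence: 9, 38, 7, 29, 21, 35, 32, 4, 36, 34, 8, 6.

35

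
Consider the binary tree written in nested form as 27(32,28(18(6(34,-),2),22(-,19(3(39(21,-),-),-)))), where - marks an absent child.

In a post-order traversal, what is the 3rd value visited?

6

Post-order visits the left subtree, then the right subtree, then the node.
At 27: go left to 32.
  32 is a leaf — visit 32.
At 27: go right to 28.
  At 28: go left to 18.
    At 18: go left to 6.
      At 6: go left to 34.
        34 is a leaf — visit 34.
      At 6: no right child.
      Visit 6.
    At 18: go right to 2.
      2 is a leaf — visit 2.
    Visit 18.
  At 28: go right to 22.
    At 22: no left child.
    At 22: go right to 19.
      At 19: go left to 3.
        At 3: go left to 39.
          At 39: go left to 21.
            21 is a leaf — visit 21.
          At 39: no right child.
          Visit 39.
        At 3: no right child.
        Visit 3.
      At 19: no right child.
      Visit 19.
    Visit 22.
  Visit 28.
Visit 27.
Full post-order sequence: 32, 34, 6, 2, 18, 21, 39, 3, 19, 22, 28, 27.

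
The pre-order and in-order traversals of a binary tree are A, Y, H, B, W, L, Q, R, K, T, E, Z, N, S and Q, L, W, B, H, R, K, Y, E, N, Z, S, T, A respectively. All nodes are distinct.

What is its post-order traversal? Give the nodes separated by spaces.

Q L W B K R H N S Z E T Y A

The first element of pre-order is the root; it splits in-order into left and right subtrees.
Root A: left subtree has 13 nodes {Q, L, W, B, H, R, K, Y, E, N, Z, S, T}, right has 0 { }.
  Root Y: left subtree has 7 nodes {Q, L, W, B, H, R, K}, right has 5 {E, N, Z, S, T}.
    Root H: left subtree has 4 nodes {Q, L, W, B}, right has 2 {R, K}.
      Root B: left subtree has 3 nodes {Q, L, W}, right has 0 { }.
        Root W: left subtree has 2 nodes {Q, L}, right has 0 { }.
          Root L: left subtree has 1 node {Q}, right has 0 { }.
      Root R: left subtree has 0 nodes { }, right has 1 {K}.
    Root T: left subtree has 4 nodes {E, N, Z, S}, right has 0 { }.
      Root E: left subtree has 0 nodes { }, right has 3 {N, Z, S}.
        Root Z: left subtree has 1 node {N}, right has 1 {S}.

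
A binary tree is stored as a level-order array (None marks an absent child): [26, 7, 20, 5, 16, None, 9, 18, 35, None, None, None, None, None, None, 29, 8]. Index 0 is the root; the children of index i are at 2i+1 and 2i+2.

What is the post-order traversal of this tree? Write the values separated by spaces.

29 8 18 35 5 16 7 9 20 26

Post-order visits the left subtree, then the right subtree, then the node.
At 26: go left to 7.
  At 7: go left to 5.
    At 5: go left to 18.
      At 18: go left to 29.
        29 is a leaf — visit 29.
      At 18: go right to 8.
        8 is a leaf — visit 8.
      Visit 18.
    At 5: go right to 35.
      35 is a leaf — visit 35.
    Visit 5.
  At 7: go right to 16.
    16 is a leaf — visit 16.
  Visit 7.
At 26: go right to 20.
  At 20: no left child.
  At 20: go right to 9.
    9 is a leaf — visit 9.
  Visit 20.
Visit 26.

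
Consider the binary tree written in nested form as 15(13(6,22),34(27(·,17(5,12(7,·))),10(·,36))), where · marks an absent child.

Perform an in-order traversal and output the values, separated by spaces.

6 13 22 15 27 5 17 7 12 34 10 36

In-order visits the left subtree, then the node, then the right subtree.
At 15: go left to 13.
  At 13: go left to 6.
    6 is a leaf — visit 6.
  Visit 13.
  At 13: go right to 22.
    22 is a leaf — visit 22.
Visit 15.
At 15: go right to 34.
  At 34: go left to 27.
    At 27: no left child.
    Visit 27.
    At 27: go right to 17.
      At 17: go left to 5.
        5 is a leaf — visit 5.
      Visit 17.
      At 17: go right to 12.
        At 12: go left to 7.
          7 is a leaf — visit 7.
        Visit 12.
        At 12: no right child.
  Visit 34.
  At 34: go right to 10.
    At 10: no left child.
    Visit 10.
    At 10: go right to 36.
      36 is a leaf — visit 36.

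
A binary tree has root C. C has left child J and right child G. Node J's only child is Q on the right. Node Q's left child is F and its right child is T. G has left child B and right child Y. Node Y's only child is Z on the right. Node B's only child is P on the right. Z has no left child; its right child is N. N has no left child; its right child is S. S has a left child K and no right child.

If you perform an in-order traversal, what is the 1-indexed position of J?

In-order visits the left subtree, then the node, then the right subtree.
At C: go left to J.
  At J: no left child.
  Visit J.
  At J: go right to Q.
    At Q: go left to F.
      F is a leaf — visit F.
    Visit Q.
    At Q: go right to T.
      T is a leaf — visit T.
Visit C.
At C: go right to G.
  At G: go left to B.
    At B: no left child.
    Visit B.
    At B: go right to P.
      P is a leaf — visit P.
  Visit G.
  At G: go right to Y.
    At Y: no left child.
    Visit Y.
    At Y: go right to Z.
      At Z: no left child.
      Visit Z.
      At Z: go right to N.
        At N: no left child.
        Visit N.
        At N: go right to S.
          At S: go left to K.
            K is a leaf — visit K.
          Visit S.
          At S: no right child.
Full in-order sequence: J, F, Q, T, C, B, P, G, Y, Z, N, K, S.

1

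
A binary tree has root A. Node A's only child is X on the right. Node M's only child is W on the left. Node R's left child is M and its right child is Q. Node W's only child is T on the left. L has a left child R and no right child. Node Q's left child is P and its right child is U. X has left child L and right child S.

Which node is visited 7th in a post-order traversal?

R

Post-order visits the left subtree, then the right subtree, then the node.
At A: no left child.
At A: go right to X.
  At X: go left to L.
    At L: go left to R.
      At R: go left to M.
        At M: go left to W.
          At W: go left to T.
            T is a leaf — visit T.
          At W: no right child.
          Visit W.
        At M: no right child.
        Visit M.
      At R: go right to Q.
        At Q: go left to P.
          P is a leaf — visit P.
        At Q: go right to U.
          U is a leaf — visit U.
        Visit Q.
      Visit R.
    At L: no right child.
    Visit L.
  At X: go right to S.
    S is a leaf — visit S.
  Visit X.
Visit A.
Full post-order sequence: T, W, M, P, U, Q, R, L, S, X, A.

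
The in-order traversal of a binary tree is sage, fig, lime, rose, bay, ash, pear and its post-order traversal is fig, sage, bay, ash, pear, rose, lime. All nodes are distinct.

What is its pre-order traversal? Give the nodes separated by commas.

lime, sage, fig, rose, pear, ash, bay

The last element of post-order is the root; it splits in-order into left and right subtrees.
Root lime: left subtree has 2 nodes {sage, fig}, right has 4 {rose, bay, ash, pear}.
  Root sage: left subtree has 0 nodes { }, right has 1 {fig}.
  Root rose: left subtree has 0 nodes { }, right has 3 {bay, ash, pear}.
    Root pear: left subtree has 2 nodes {bay, ash}, right has 0 { }.
      Root ash: left subtree has 1 node {bay}, right has 0 { }.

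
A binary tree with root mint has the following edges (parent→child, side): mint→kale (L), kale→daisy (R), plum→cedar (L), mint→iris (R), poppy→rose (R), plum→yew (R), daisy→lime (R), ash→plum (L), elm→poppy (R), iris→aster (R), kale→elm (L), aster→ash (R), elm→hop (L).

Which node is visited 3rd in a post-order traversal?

poppy

Post-order visits the left subtree, then the right subtree, then the node.
At mint: go left to kale.
  At kale: go left to elm.
    At elm: go left to hop.
      hop is a leaf — visit hop.
    At elm: go right to poppy.
      At poppy: no left child.
      At poppy: go right to rose.
        rose is a leaf — visit rose.
      Visit poppy.
    Visit elm.
  At kale: go right to daisy.
    At daisy: no left child.
    At daisy: go right to lime.
      lime is a leaf — visit lime.
    Visit daisy.
  Visit kale.
At mint: go right to iris.
  At iris: no left child.
  At iris: go right to aster.
    At aster: no left child.
    At aster: go right to ash.
      At ash: go left to plum.
        At plum: go left to cedar.
          cedar is a leaf — visit cedar.
        At plum: go right to yew.
          yew is a leaf — visit yew.
        Visit plum.
      At ash: no right child.
      Visit ash.
    Visit aster.
  Visit iris.
Visit mint.
Full post-order sequence: hop, rose, poppy, elm, lime, daisy, kale, cedar, yew, plum, ash, aster, iris, mint.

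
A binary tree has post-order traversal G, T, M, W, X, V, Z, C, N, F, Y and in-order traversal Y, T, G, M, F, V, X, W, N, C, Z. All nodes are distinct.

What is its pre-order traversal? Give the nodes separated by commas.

The last element of post-order is the root; it splits in-order into left and right subtrees.
Root Y: left subtree has 0 nodes { }, right has 10 {T, G, M, F, V, X, W, N, C, Z}.
  Root F: left subtree has 3 nodes {T, G, M}, right has 6 {V, X, W, N, C, Z}.
    Root M: left subtree has 2 nodes {T, G}, right has 0 { }.
      Root T: left subtree has 0 nodes { }, right has 1 {G}.
    Root N: left subtree has 3 nodes {V, X, W}, right has 2 {C, Z}.
      Root V: left subtree has 0 nodes { }, right has 2 {X, W}.
        Root X: left subtree has 0 nodes { }, right has 1 {W}.
      Root C: left subtree has 0 nodes { }, right has 1 {Z}.

Y, F, M, T, G, N, V, X, W, C, Z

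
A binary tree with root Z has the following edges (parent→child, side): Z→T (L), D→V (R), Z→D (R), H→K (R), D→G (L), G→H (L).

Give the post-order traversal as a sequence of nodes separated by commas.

T, K, H, G, V, D, Z

Post-order visits the left subtree, then the right subtree, then the node.
At Z: go left to T.
  T is a leaf — visit T.
At Z: go right to D.
  At D: go left to G.
    At G: go left to H.
      At H: no left child.
      At H: go right to K.
        K is a leaf — visit K.
      Visit H.
    At G: no right child.
    Visit G.
  At D: go right to V.
    V is a leaf — visit V.
  Visit D.
Visit Z.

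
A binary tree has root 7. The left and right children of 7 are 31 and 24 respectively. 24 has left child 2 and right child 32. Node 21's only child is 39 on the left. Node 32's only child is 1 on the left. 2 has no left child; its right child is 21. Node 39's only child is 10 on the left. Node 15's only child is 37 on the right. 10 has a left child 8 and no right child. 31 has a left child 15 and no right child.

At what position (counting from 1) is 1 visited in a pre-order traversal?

Pre-order visits the node, then its left subtree, then its right subtree.
Visit 7.
At 7: go left to 31.
  Visit 31.
  At 31: go left to 15.
    Visit 15.
    At 15: no left child.
    At 15: go right to 37.
      37 is a leaf — visit 37.
  At 31: no right child.
At 7: go right to 24.
  Visit 24.
  At 24: go left to 2.
    Visit 2.
    At 2: no left child.
    At 2: go right to 21.
      Visit 21.
      At 21: go left to 39.
        Visit 39.
        At 39: go left to 10.
          Visit 10.
          At 10: go left to 8.
            8 is a leaf — visit 8.
          At 10: no right child.
        At 39: no right child.
      At 21: no right child.
  At 24: go right to 32.
    Visit 32.
    At 32: go left to 1.
      1 is a leaf — visit 1.
    At 32: no right child.
Full pre-order sequence: 7, 31, 15, 37, 24, 2, 21, 39, 10, 8, 32, 1.

12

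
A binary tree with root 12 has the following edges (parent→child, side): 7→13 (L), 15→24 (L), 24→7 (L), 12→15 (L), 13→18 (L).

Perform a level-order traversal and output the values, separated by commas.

12, 15, 24, 7, 13, 18

Level-order visits nodes level by level from the root, left to right within each level.
Level 0: 12
Level 1: 15
Level 2: 24
Level 3: 7
Level 4: 13
Level 5: 18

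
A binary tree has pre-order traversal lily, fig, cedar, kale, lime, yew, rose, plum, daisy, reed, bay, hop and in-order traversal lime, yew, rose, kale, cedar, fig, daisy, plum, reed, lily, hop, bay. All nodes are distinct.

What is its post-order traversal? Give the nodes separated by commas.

The first element of pre-order is the root; it splits in-order into left and right subtrees.
Root lily: left subtree has 9 nodes {lime, yew, rose, kale, cedar, fig, daisy, plum, reed}, right has 2 {hop, bay}.
  Root fig: left subtree has 5 nodes {lime, yew, rose, kale, cedar}, right has 3 {daisy, plum, reed}.
    Root cedar: left subtree has 4 nodes {lime, yew, rose, kale}, right has 0 { }.
      Root kale: left subtree has 3 nodes {lime, yew, rose}, right has 0 { }.
        Root lime: left subtree has 0 nodes { }, right has 2 {yew, rose}.
          Root yew: left subtree has 0 nodes { }, right has 1 {rose}.
    Root plum: left subtree has 1 node {daisy}, right has 1 {reed}.
  Root bay: left subtree has 1 node {hop}, right has 0 { }.

rose, yew, lime, kale, cedar, daisy, reed, plum, fig, hop, bay, lily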